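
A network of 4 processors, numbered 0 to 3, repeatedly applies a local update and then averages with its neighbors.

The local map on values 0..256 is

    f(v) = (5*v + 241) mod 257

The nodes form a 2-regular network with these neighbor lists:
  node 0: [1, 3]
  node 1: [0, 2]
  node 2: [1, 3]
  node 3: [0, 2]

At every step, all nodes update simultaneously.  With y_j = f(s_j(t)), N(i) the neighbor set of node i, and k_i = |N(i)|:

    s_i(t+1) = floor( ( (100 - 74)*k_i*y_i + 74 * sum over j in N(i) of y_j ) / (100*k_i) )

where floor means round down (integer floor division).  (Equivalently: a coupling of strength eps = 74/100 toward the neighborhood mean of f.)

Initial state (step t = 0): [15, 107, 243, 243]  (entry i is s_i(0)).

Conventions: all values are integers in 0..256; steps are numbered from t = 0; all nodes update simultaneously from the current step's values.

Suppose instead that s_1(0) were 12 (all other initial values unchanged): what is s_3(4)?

Answer: s_3(4) = 70
Key observation: This trace re-runs the system from the modified initial state.

Derivation:
t=0: [15, 12, 243, 243]
t=1: [94, 96, 124, 129]
t=2: [170, 160, 142, 136]
t=3: [76, 93, 107, 128]
t=4: [139, 91, 113, 70]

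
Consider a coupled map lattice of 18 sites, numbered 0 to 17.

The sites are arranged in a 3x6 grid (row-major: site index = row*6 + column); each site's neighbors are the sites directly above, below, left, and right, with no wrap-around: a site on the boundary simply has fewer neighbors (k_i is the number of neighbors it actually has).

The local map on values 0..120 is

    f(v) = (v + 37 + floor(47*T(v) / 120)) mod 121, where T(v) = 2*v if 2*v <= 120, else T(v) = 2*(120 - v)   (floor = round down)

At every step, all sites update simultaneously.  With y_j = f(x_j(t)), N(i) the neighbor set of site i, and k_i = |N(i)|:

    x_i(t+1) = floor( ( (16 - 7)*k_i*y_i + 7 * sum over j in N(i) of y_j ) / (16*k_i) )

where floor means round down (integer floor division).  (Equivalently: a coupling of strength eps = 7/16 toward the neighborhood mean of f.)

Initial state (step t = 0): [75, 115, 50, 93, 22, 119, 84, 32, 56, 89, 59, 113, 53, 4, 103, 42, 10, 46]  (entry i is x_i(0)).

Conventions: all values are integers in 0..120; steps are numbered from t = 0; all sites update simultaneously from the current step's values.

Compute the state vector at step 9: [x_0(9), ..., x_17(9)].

Answer: [28, 28, 28, 28, 28, 28, 28, 28, 28, 27, 27, 27, 28, 28, 27, 27, 25, 21]

Derivation:
t=0: [75, 115, 50, 93, 22, 119, 84, 32, 56, 89, 59, 113, 53, 4, 103, 42, 10, 46]
t=1: [28, 37, 14, 32, 55, 43, 34, 66, 25, 35, 32, 44, 21, 44, 42, 79, 66, 86]
t=2: [91, 82, 74, 78, 51, 91, 81, 56, 77, 88, 80, 98, 88, 95, 94, 49, 35, 46]
t=3: [28, 25, 26, 23, 15, 24, 25, 20, 25, 25, 33, 42, 28, 27, 25, 24, 77, 95]
t=4: [83, 80, 81, 76, 72, 82, 81, 76, 80, 81, 84, 92, 84, 82, 81, 71, 44, 46]
t=5: [27, 26, 26, 26, 25, 27, 27, 26, 26, 26, 37, 41, 27, 27, 26, 38, 89, 98]
t=6: [84, 83, 83, 82, 84, 89, 84, 83, 83, 87, 90, 93, 85, 84, 86, 86, 50, 47]
t=7: [27, 27, 27, 27, 28, 29, 27, 27, 27, 27, 26, 42, 28, 27, 27, 24, 28, 75]
t=8: [85, 85, 85, 85, 85, 92, 85, 85, 85, 84, 86, 91, 85, 85, 84, 81, 75, 57]
t=9: [28, 28, 28, 28, 28, 28, 28, 28, 28, 27, 27, 27, 28, 28, 27, 27, 25, 21]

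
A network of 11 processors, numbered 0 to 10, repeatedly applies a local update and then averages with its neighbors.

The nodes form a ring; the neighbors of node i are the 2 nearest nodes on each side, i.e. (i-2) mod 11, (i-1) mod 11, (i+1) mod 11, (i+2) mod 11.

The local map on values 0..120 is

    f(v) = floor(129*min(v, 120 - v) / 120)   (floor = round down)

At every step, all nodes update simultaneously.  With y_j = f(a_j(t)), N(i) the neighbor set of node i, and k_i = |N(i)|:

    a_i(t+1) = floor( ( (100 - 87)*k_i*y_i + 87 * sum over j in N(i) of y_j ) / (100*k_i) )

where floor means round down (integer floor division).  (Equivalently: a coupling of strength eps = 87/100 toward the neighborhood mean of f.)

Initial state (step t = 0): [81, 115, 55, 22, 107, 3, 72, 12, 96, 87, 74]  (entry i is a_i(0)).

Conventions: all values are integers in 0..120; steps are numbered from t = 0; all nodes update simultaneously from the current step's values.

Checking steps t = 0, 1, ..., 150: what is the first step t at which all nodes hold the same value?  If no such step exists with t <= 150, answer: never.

Answer: 10
Key observation: Synchronization is absorbing here: once all nodes are equal they stay equal, and step 10 is the first all-equal step.

Derivation:
t=0: [81, 115, 55, 22, 107, 3, 72, 12, 96, 87, 74]  (not all equal)
t=1: [37, 38, 25, 20, 31, 21, 18, 26, 35, 32, 29]  (not all equal)
t=2: [33, 30, 32, 29, 23, 24, 28, 27, 28, 33, 36]  (not all equal)
t=3: [34, 34, 30, 29, 29, 28, 27, 29, 32, 33, 33]  (not all equal)
t=4: [34, 33, 33, 32, 30, 30, 31, 31, 32, 34, 35]  (not all equal)
t=5: [35, 35, 34, 33, 33, 32, 32, 33, 34, 35, 35]  (not all equal)
t=6: [36, 36, 36, 35, 34, 34, 34, 35, 35, 36, 36]  (not all equal)
t=7: [38, 37, 37, 37, 36, 36, 36, 36, 37, 37, 37]  (not all equal)
t=8: [39, 39, 39, 38, 38, 38, 38, 38, 38, 39, 39]  (not all equal)
t=9: [41, 40, 40, 40, 40, 40, 40, 40, 40, 40, 40]  (not all equal)
t=10: [43, 43, 43, 43, 43, 43, 43, 43, 43, 43, 43]  (all equal)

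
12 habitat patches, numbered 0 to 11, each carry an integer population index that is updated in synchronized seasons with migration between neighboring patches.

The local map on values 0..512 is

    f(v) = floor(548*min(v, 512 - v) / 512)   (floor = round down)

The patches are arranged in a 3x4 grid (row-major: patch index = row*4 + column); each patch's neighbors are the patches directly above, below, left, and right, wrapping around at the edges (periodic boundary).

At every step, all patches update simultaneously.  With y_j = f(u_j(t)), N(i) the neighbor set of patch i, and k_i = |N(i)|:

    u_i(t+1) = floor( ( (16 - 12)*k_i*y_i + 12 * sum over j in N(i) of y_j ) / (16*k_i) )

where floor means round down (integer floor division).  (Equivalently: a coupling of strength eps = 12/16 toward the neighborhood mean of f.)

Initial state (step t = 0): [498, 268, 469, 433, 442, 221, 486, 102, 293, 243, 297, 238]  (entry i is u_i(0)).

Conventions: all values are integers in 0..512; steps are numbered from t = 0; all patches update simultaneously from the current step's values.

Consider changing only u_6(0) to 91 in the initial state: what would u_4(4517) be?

Simulating step by step:
t=0: [498, 268, 469, 433, 442, 221, 91, 102, 293, 243, 297, 238]
t=1: [125, 169, 137, 100, 129, 188, 140, 122, 171, 245, 180, 186]
t=2: [147, 184, 154, 140, 155, 186, 162, 143, 183, 207, 189, 164]
t=3: [171, 187, 176, 158, 173, 191, 177, 162, 183, 203, 187, 174]
t=4: [186, 198, 189, 179, 187, 199, 190, 179, 193, 204, 196, 184]
t=5: [201, 208, 203, 195, 201, 209, 203, 195, 203, 211, 205, 198]
t=6: [215, 220, 216, 211, 215, 220, 216, 211, 216, 221, 217, 212]
t=7: [230, 233, 230, 227, 230, 233, 230, 227, 230, 233, 231, 227]
t=8: [245, 247, 246, 243, 245, 247, 246, 243, 245, 248, 246, 243]
t=9: [262, 263, 262, 260, 262, 263, 262, 260, 262, 263, 262, 260]
t=10: [267, 266, 267, 268, 267, 266, 267, 268, 267, 266, 267, 268]
t=11: [262, 262, 262, 261, 262, 262, 262, 261, 262, 262, 262, 261]
t=12: [267, 267, 267, 267, 267, 267, 267, 267, 267, 267, 267, 267]
t=13: [262, 262, 262, 262, 262, 262, 262, 262, 262, 262, 262, 262]
t=14: [267, 267, 267, 267, 267, 267, 267, 267, 267, 267, 267, 267]

Answer: u_4(4517) = 262
Key observation: The state at step 12, [267, 267, 267, 267, 267, 267, 267, 267, 267, 267, 267, 267], reappears at step 14: the system is in a cycle of period 2 from step 12 on.  Therefore the state at step 4517 equals the state at step 12 + ((4517 - 12) mod 2) = 13, which is [262, 262, 262, 262, 262, 262, 262, 262, 262, 262, 262, 262].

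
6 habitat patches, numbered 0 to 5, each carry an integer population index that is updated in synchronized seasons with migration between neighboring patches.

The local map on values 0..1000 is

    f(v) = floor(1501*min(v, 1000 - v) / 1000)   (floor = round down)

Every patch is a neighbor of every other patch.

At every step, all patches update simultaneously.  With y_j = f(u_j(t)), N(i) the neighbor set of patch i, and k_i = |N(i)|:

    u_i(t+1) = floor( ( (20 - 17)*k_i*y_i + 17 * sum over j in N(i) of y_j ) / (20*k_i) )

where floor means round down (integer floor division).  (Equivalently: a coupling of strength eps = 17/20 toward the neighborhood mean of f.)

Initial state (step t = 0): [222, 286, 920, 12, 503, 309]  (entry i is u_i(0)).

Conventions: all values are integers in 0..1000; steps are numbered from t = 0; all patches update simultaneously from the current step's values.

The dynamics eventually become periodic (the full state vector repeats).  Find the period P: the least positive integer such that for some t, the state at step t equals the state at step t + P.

Answer: 4
Key observation: The state at step 3, [711, 711, 711, 711, 711, 711], reappears at step 7 — and no state repeats earlier — so the cycle the system enters has period 4.

Derivation:
t=0: [222, 286, 920, 12, 503, 309]
t=1: [351, 349, 355, 358, 343, 349]
t=2: [525, 525, 525, 525, 526, 525]
t=3: [711, 711, 711, 711, 711, 711]
t=4: [433, 433, 433, 433, 433, 433]
t=5: [649, 649, 649, 649, 649, 649]
t=6: [526, 526, 526, 526, 526, 526]
t=7: [711, 711, 711, 711, 711, 711]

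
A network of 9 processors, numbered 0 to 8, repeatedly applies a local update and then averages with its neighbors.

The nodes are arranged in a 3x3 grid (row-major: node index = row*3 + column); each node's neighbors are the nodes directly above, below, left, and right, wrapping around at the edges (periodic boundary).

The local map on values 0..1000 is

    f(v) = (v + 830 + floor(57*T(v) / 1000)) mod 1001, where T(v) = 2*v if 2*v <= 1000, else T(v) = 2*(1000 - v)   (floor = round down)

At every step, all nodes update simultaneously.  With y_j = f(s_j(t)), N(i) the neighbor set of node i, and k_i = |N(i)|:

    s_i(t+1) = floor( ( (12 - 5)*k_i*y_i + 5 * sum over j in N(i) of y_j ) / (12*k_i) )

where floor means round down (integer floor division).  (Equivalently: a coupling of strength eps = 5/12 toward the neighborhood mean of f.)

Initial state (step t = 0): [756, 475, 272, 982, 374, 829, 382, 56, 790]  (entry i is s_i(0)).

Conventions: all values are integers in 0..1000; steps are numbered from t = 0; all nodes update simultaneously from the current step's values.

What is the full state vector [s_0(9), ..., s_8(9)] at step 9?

Answer: [393, 391, 390, 399, 397, 396, 399, 398, 397]

Derivation:
t=0: [756, 475, 272, 982, 374, 829, 382, 56, 790]
t=1: [519, 404, 315, 660, 428, 585, 456, 676, 578]
t=2: [372, 311, 270, 464, 366, 421, 396, 458, 423]
t=3: [237, 200, 180, 310, 258, 278, 285, 299, 282]
t=4: [95, 71, 61, 152, 122, 128, 144, 142, 132]
t=5: [940, 924, 918, 985, 965, 966, 983, 976, 970]
t=6: [779, 770, 767, 806, 796, 795, 807, 801, 798]
t=7: [636, 630, 628, 652, 646, 645, 653, 649, 647]
t=8: [507, 504, 503, 517, 514, 513, 518, 516, 514]
t=9: [393, 391, 390, 399, 397, 396, 399, 398, 397]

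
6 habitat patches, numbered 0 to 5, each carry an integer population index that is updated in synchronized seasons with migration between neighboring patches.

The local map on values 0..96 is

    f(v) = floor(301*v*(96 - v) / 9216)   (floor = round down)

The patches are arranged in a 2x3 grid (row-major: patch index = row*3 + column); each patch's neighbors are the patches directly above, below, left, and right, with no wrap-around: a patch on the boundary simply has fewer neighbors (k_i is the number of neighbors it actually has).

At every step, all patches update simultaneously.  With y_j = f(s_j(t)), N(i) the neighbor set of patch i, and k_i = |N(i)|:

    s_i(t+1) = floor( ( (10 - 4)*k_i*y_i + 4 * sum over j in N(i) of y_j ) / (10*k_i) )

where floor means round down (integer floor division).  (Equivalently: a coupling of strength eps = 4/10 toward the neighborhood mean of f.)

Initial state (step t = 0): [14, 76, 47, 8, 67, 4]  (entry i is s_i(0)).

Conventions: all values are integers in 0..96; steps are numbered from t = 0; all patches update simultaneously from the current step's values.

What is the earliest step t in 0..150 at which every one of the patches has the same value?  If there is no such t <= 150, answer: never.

Answer: 5
Key observation: Synchronization is absorbing here: once all patches are equal they stay equal, and step 5 is the first all-equal step.

Derivation:
t=0: [14, 76, 47, 8, 67, 4]  (not all equal)
t=1: [36, 52, 57, 33, 48, 34]  (not all equal)
t=2: [70, 73, 71, 69, 72, 70]  (not all equal)
t=3: [58, 55, 56, 59, 56, 58]  (not all equal)
t=4: [71, 72, 72, 71, 72, 71]  (not all equal)
t=5: [56, 56, 56, 56, 56, 56]  (all equal)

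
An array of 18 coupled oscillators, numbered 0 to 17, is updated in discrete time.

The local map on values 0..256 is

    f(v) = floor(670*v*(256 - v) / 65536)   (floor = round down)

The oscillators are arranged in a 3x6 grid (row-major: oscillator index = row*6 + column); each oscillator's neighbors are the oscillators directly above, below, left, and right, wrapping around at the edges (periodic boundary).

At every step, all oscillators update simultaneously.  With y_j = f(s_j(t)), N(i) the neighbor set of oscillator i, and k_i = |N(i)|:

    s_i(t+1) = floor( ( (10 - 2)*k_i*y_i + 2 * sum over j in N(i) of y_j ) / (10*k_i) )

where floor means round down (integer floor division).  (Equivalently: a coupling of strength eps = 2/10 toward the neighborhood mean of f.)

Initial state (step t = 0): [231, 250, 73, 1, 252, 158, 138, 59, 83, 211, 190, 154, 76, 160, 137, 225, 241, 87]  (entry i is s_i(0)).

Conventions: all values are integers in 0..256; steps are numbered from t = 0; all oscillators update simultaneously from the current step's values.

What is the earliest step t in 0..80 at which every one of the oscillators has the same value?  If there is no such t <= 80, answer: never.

Answer: 8
Key observation: Synchronization is absorbing here: once all oscillators are equal they stay equal, and step 8 is the first all-equal step.

Derivation:
t=0: [231, 250, 73, 1, 252, 158, 138, 59, 83, 211, 190, 154, 76, 160, 137, 225, 241, 87]  (not all equal)
t=1: [71, 35, 125, 17, 24, 145, 156, 118, 142, 94, 117, 158, 137, 147, 158, 71, 46, 144]  (not all equal)
t=2: [135, 94, 155, 58, 68, 156, 158, 161, 164, 149, 156, 159, 163, 158, 157, 129, 104, 160]  (not all equal)
t=3: [164, 156, 157, 124, 133, 157, 158, 156, 155, 159, 157, 157, 155, 157, 158, 163, 159, 157]  (not all equal)
t=4: [154, 158, 158, 165, 165, 158, 157, 158, 159, 157, 158, 158, 159, 158, 157, 155, 157, 158]  (not all equal)
t=5: [159, 158, 157, 153, 153, 157, 158, 157, 157, 157, 157, 158, 157, 157, 158, 159, 157, 157]  (not all equal)
t=6: [157, 157, 158, 160, 160, 158, 157, 158, 158, 158, 158, 158, 157, 158, 157, 157, 158, 158]  (not all equal)
t=7: [158, 158, 157, 157, 157, 157, 158, 158, 158, 157, 157, 158, 158, 158, 158, 157, 157, 158]  (not all equal)
t=8: [158, 158, 158, 158, 158, 158, 158, 158, 158, 158, 158, 158, 158, 158, 158, 158, 158, 158]  (all equal)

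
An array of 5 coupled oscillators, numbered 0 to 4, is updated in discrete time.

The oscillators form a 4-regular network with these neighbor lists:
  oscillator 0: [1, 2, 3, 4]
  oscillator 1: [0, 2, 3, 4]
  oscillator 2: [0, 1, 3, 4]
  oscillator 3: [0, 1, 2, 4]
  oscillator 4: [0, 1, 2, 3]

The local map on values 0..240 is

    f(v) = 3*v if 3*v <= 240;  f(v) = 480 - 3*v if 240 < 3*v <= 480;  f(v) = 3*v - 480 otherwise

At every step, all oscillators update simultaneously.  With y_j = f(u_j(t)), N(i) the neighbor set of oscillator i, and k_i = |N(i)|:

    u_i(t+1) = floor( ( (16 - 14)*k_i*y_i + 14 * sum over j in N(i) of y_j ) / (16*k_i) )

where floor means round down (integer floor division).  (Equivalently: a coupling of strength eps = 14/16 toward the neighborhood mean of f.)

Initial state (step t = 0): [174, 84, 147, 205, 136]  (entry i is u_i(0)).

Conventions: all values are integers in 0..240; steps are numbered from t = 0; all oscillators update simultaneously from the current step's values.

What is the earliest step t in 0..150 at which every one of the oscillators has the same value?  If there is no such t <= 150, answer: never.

Answer: 4
Key observation: Synchronization is absorbing here: once all oscillators are equal they stay equal, and step 4 is the first all-equal step.

Derivation:
t=0: [174, 84, 147, 205, 136]  (not all equal)
t=1: [108, 91, 109, 100, 106]  (not all equal)
t=2: [173, 168, 173, 170, 172]  (not all equal)
t=3: [33, 34, 33, 33, 33]  (not all equal)
t=4: [99, 99, 99, 99, 99]  (all equal)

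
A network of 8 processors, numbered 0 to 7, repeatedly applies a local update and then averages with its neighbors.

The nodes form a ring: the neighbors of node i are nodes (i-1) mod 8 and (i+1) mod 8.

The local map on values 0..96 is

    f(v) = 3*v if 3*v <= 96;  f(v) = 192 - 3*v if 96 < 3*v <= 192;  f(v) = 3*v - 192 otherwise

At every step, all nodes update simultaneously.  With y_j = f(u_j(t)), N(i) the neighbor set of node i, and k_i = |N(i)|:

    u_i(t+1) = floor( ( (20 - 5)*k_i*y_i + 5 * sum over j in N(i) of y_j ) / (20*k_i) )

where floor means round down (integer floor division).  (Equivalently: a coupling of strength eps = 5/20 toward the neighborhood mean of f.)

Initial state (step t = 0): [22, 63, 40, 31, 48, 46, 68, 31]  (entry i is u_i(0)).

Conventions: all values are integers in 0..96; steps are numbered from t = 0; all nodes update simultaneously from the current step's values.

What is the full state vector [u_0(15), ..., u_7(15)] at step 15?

Simulating step by step:
t=0: [22, 63, 40, 31, 48, 46, 68, 31]
t=1: [61, 19, 66, 84, 54, 48, 27, 79]
t=2: [19, 44, 19, 49, 36, 49, 72, 45]
t=3: [57, 59, 55, 51, 74, 47, 30, 52]
t=4: [22, 17, 27, 36, 33, 53, 78, 40]
t=5: [64, 56, 77, 84, 84, 41, 44, 67]
t=6: [4, 22, 39, 57, 61, 66, 54, 14]
t=7: [22, 60, 67, 26, 10, 9, 28, 36]
t=8: [61, 18, 18, 63, 35, 34, 76, 81]
t=9: [19, 48, 47, 19, 76, 82, 44, 43]
t=10: [56, 49, 51, 53, 40, 52, 59, 61]
t=11: [24, 41, 39, 38, 62, 37, 16, 11]
t=12: [66, 70, 74, 68, 24, 67, 50, 39]
t=13: [16, 18, 26, 21, 56, 21, 42, 62]
t=14: [43, 56, 73, 60, 33, 58, 58, 18]
t=15: [57, 29, 24, 24, 73, 27, 22, 50]

Answer: [57, 29, 24, 24, 73, 27, 22, 50]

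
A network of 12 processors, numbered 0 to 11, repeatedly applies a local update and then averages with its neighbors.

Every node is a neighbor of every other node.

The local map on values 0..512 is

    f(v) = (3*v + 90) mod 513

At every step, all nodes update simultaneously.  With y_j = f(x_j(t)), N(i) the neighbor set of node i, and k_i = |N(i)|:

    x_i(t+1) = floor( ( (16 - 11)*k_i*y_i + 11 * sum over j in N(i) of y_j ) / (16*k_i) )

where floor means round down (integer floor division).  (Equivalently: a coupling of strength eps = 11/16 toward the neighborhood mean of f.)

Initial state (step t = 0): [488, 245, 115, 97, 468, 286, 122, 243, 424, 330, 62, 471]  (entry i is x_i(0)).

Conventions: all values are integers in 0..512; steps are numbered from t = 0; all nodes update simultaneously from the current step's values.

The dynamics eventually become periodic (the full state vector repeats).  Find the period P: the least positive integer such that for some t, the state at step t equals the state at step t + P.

Answer: 18
Key observation: The state at step 28, [279, 279, 279, 279, 279, 279, 279, 279, 279, 279, 279, 279], reappears at step 46 — and no state repeats earlier — so the cycle the system enters has period 18.

Derivation:
t=0: [488, 245, 115, 97, 468, 286, 122, 243, 424, 330, 62, 471]
t=1: [250, 324, 355, 342, 363, 355, 360, 323, 330, 260, 315, 366]
t=2: [183, 110, 133, 123, 139, 133, 137, 109, 114, 190, 103, 141]
t=3: [305, 379, 396, 388, 400, 396, 399, 378, 382, 310, 373, 274]
t=4: [338, 265, 278, 272, 281, 278, 280, 264, 267, 342, 261, 315]
t=5: [251, 324, 334, 330, 336, 334, 336, 324, 326, 254, 321, 234]
t=6: [171, 97, 105, 102, 106, 105, 106, 97, 99, 173, 95, 158]
t=7: [258, 331, 337, 335, 338, 337, 338, 331, 333, 260, 330, 249]
t=8: [190, 116, 121, 119, 121, 121, 121, 116, 118, 191, 115, 183]
t=9: [314, 386, 390, 389, 390, 390, 390, 386, 388, 314, 386, 308]
t=10: [162, 216, 219, 218, 219, 219, 219, 216, 217, 162, 216, 286]
t=11: [180, 220, 222, 222, 222, 222, 222, 220, 221, 180, 220, 273]
t=12: [204, 234, 235, 235, 235, 235, 235, 234, 234, 204, 234, 273]
t=13: [253, 276, 276, 276, 276, 276, 276, 276, 276, 253, 276, 305]
t=14: [384, 401, 401, 401, 401, 401, 401, 401, 401, 384, 401, 423]
t=15: [252, 264, 264, 264, 264, 264, 264, 264, 264, 252, 264, 281]
t=16: [358, 367, 367, 367, 367, 367, 367, 367, 367, 358, 367, 380]
t=17: [157, 164, 164, 164, 164, 164, 164, 164, 164, 157, 164, 173]
t=18: [62, 68, 68, 68, 68, 68, 68, 68, 68, 62, 68, 74]
t=19: [288, 292, 292, 292, 292, 292, 292, 292, 292, 288, 292, 297]
t=20: [449, 452, 452, 452, 452, 452, 452, 452, 452, 449, 452, 456]
t=21: [417, 419, 419, 419, 419, 419, 419, 419, 419, 417, 419, 422]
t=22: [319, 320, 320, 320, 320, 320, 320, 320, 320, 319, 320, 323]
t=23: [23, 24, 24, 24, 24, 24, 24, 24, 24, 23, 24, 26]
t=24: [161, 162, 162, 162, 162, 162, 162, 162, 162, 161, 162, 163]
t=25: [62, 62, 62, 62, 62, 62, 62, 62, 62, 62, 62, 63]
t=26: [276, 276, 276, 276, 276, 276, 276, 276, 276, 276, 276, 276]
t=27: [405, 405, 405, 405, 405, 405, 405, 405, 405, 405, 405, 405]
t=28: [279, 279, 279, 279, 279, 279, 279, 279, 279, 279, 279, 279]
t=29: [414, 414, 414, 414, 414, 414, 414, 414, 414, 414, 414, 414]
t=30: [306, 306, 306, 306, 306, 306, 306, 306, 306, 306, 306, 306]
t=31: [495, 495, 495, 495, 495, 495, 495, 495, 495, 495, 495, 495]
t=32: [36, 36, 36, 36, 36, 36, 36, 36, 36, 36, 36, 36]
t=33: [198, 198, 198, 198, 198, 198, 198, 198, 198, 198, 198, 198]
t=34: [171, 171, 171, 171, 171, 171, 171, 171, 171, 171, 171, 171]
t=35: [90, 90, 90, 90, 90, 90, 90, 90, 90, 90, 90, 90]
t=36: [360, 360, 360, 360, 360, 360, 360, 360, 360, 360, 360, 360]
t=37: [144, 144, 144, 144, 144, 144, 144, 144, 144, 144, 144, 144]
t=38: [9, 9, 9, 9, 9, 9, 9, 9, 9, 9, 9, 9]
t=39: [117, 117, 117, 117, 117, 117, 117, 117, 117, 117, 117, 117]
t=40: [441, 441, 441, 441, 441, 441, 441, 441, 441, 441, 441, 441]
t=41: [387, 387, 387, 387, 387, 387, 387, 387, 387, 387, 387, 387]
t=42: [225, 225, 225, 225, 225, 225, 225, 225, 225, 225, 225, 225]
t=43: [252, 252, 252, 252, 252, 252, 252, 252, 252, 252, 252, 252]
t=44: [333, 333, 333, 333, 333, 333, 333, 333, 333, 333, 333, 333]
t=45: [63, 63, 63, 63, 63, 63, 63, 63, 63, 63, 63, 63]
t=46: [279, 279, 279, 279, 279, 279, 279, 279, 279, 279, 279, 279]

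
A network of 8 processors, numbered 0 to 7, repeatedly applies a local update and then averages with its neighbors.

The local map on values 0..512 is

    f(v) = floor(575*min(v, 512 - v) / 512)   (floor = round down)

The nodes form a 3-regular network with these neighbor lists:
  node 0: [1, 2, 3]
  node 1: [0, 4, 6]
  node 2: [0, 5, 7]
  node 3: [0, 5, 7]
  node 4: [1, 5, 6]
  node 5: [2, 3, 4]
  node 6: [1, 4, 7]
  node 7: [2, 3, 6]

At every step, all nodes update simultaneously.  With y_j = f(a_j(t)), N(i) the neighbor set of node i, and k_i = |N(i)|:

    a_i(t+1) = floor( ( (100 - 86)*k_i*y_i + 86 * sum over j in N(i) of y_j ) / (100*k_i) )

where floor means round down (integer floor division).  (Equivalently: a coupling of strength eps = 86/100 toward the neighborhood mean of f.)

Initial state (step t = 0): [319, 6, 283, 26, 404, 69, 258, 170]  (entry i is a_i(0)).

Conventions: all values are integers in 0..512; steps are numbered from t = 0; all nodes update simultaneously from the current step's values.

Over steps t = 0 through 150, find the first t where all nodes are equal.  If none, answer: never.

Simulating step by step:
t=0: [319, 6, 283, 26, 404, 69, 258, 170]  (not all equal)
t=1: [113, 179, 174, 142, 122, 127, 130, 190]  (not all equal)
t=2: [176, 145, 165, 160, 159, 160, 178, 172]  (not all equal)
t=3: [178, 187, 189, 188, 179, 180, 180, 188]  (not all equal)
t=4: [209, 201, 205, 204, 204, 207, 206, 208]  (not all equal)
t=5: [228, 230, 232, 232, 229, 229, 229, 230]  (not all equal)
t=6: [258, 256, 257, 257, 257, 258, 257, 258]  (not all equal)
t=7: [286, 285, 285, 285, 286, 285, 286, 285]  (not all equal)
t=8: [253, 253, 253, 253, 253, 253, 253, 253]  (all equal)

Answer: 8
Key observation: Synchronization is absorbing here: once all nodes are equal they stay equal, and step 8 is the first all-equal step.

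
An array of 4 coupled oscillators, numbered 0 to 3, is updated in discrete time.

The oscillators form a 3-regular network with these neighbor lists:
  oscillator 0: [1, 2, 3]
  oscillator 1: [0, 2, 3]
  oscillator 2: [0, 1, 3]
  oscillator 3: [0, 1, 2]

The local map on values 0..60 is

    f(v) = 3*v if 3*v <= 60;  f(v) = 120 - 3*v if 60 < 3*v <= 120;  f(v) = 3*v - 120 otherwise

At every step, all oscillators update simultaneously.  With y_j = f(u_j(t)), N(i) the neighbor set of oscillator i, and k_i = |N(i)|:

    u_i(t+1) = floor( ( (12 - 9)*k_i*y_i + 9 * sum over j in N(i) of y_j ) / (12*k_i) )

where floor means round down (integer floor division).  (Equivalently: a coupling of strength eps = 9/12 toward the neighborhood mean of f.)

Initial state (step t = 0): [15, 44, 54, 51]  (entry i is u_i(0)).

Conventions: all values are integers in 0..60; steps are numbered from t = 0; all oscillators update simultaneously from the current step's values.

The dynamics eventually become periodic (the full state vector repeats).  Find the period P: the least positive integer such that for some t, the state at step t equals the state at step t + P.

Answer: 4
Key observation: The state at step 1, [33, 33, 33, 33], reappears at step 5 — and no state repeats earlier — so the cycle the system enters has period 4.

Derivation:
t=0: [15, 44, 54, 51]
t=1: [33, 33, 33, 33]
t=2: [21, 21, 21, 21]
t=3: [57, 57, 57, 57]
t=4: [51, 51, 51, 51]
t=5: [33, 33, 33, 33]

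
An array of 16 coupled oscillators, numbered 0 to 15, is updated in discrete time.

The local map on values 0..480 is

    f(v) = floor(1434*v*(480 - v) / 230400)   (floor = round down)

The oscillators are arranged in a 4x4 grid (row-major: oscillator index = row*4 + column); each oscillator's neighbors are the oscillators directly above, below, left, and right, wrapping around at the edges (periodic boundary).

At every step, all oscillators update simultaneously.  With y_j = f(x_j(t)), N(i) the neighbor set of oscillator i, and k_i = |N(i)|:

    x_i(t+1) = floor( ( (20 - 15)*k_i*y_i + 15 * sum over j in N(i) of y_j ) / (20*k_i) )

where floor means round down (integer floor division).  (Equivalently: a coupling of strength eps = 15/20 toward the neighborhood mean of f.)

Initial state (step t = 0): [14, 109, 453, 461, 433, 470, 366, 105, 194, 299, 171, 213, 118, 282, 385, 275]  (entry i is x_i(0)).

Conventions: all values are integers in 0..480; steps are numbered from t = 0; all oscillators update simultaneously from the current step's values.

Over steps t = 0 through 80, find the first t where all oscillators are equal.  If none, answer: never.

Simulating step by step:
t=0: [14, 109, 453, 461, 433, 470, 366, 105, 194, 299, 171, 213, 118, 282, 385, 275]  (not all equal)
t=1: [140, 155, 167, 146, 155, 189, 191, 209, 288, 280, 302, 326, 269, 289, 263, 256]  (not all equal)
t=2: [314, 323, 327, 324, 328, 332, 339, 326, 334, 342, 338, 337, 339, 342, 343, 337]  (not all equal)
t=3: [312, 309, 306, 312, 310, 304, 304, 306, 300, 298, 295, 302, 302, 297, 298, 300]  (not all equal)
t=4: [328, 331, 331, 329, 330, 331, 333, 330, 333, 336, 336, 335, 334, 335, 336, 333]  (not all equal)
t=5: [307, 306, 305, 307, 307, 305, 304, 306, 303, 302, 301, 303, 304, 302, 302, 303]  (not all equal)
t=6: [330, 331, 332, 331, 331, 332, 332, 331, 332, 333, 333, 333, 332, 333, 333, 332]  (not all equal)
t=7: [306, 305, 305, 306, 306, 305, 305, 305, 304, 304, 304, 304, 305, 304, 304, 304]  (not all equal)
t=8: [331, 332, 332, 331, 331, 332, 332, 331, 332, 332, 332, 332, 332, 332, 332, 332]  (not all equal)
t=9: [305, 305, 305, 305, 305, 305, 305, 305, 305, 305, 305, 305, 305, 305, 305, 305]  (all equal)

Answer: 9
Key observation: Synchronization is absorbing here: once all oscillators are equal they stay equal, and step 9 is the first all-equal step.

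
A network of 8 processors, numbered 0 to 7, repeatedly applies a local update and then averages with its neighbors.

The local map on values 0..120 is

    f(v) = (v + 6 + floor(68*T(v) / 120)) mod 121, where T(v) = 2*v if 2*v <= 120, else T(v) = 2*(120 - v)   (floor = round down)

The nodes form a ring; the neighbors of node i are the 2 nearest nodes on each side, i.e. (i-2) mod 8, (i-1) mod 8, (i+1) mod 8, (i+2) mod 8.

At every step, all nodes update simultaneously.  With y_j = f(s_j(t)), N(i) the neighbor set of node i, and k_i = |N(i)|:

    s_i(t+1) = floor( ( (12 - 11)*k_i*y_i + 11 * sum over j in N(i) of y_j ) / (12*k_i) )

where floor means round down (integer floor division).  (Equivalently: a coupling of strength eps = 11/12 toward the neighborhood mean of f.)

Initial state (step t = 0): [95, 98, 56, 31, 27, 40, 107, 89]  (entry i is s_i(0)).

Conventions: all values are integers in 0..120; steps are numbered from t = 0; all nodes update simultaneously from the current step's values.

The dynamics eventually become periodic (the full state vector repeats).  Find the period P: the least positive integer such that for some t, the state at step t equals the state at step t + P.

Simulating step by step:
t=0: [95, 98, 56, 31, 27, 40, 107, 89]
t=1: [6, 21, 34, 43, 44, 41, 39, 26]
t=2: [65, 62, 67, 81, 90, 87, 69, 62]
t=3: [11, 11, 10, 10, 10, 10, 10, 11]
t=4: [28, 28, 27, 27, 27, 27, 27, 28]
t=5: [64, 64, 63, 63, 63, 63, 63, 64]
t=6: [12, 12, 12, 12, 12, 12, 12, 12]
t=7: [31, 31, 31, 31, 31, 31, 31, 31]
t=8: [72, 72, 72, 72, 72, 72, 72, 72]
t=9: [11, 11, 11, 11, 11, 11, 11, 11]
t=10: [29, 29, 29, 29, 29, 29, 29, 29]
t=11: [67, 67, 67, 67, 67, 67, 67, 67]
t=12: [12, 12, 12, 12, 12, 12, 12, 12]

Answer: 6
Key observation: The state at step 6, [12, 12, 12, 12, 12, 12, 12, 12], reappears at step 12 — and no state repeats earlier — so the cycle the system enters has period 6.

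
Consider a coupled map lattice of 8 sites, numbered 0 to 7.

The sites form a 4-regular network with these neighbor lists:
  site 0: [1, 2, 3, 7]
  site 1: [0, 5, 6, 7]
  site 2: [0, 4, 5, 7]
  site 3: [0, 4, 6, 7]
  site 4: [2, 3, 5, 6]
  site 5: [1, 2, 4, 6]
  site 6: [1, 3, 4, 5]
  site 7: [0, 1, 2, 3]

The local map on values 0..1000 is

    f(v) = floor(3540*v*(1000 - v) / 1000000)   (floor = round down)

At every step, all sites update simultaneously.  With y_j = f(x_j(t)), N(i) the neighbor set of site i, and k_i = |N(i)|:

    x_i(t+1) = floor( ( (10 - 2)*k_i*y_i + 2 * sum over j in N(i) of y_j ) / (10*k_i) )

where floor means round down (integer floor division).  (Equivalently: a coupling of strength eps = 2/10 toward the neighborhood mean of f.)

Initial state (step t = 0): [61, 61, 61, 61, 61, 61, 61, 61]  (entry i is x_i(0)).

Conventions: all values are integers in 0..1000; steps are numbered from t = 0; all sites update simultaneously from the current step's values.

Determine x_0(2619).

Answer: x_0(2619) = 882
Key observation: The state at step 15, [884, 884, 884, 884, 884, 884, 884, 884], reappears at step 23: the system is in a cycle of period 8 from step 15 on.  Therefore the state at step 2619 equals the state at step 15 + ((2619 - 15) mod 8) = 19, which is [882, 882, 882, 882, 882, 882, 882, 882].

Derivation:
t=0: [61, 61, 61, 61, 61, 61, 61, 61]
t=1: [202, 202, 202, 202, 202, 202, 202, 202]
t=2: [570, 570, 570, 570, 570, 570, 570, 570]
t=3: [867, 867, 867, 867, 867, 867, 867, 867]
t=4: [408, 408, 408, 408, 408, 408, 408, 408]
t=5: [855, 855, 855, 855, 855, 855, 855, 855]
t=6: [438, 438, 438, 438, 438, 438, 438, 438]
t=7: [871, 871, 871, 871, 871, 871, 871, 871]
t=8: [397, 397, 397, 397, 397, 397, 397, 397]
t=9: [847, 847, 847, 847, 847, 847, 847, 847]
t=10: [458, 458, 458, 458, 458, 458, 458, 458]
t=11: [878, 878, 878, 878, 878, 878, 878, 878]
t=12: [379, 379, 379, 379, 379, 379, 379, 379]
t=13: [833, 833, 833, 833, 833, 833, 833, 833]
t=14: [492, 492, 492, 492, 492, 492, 492, 492]
t=15: [884, 884, 884, 884, 884, 884, 884, 884]
t=16: [363, 363, 363, 363, 363, 363, 363, 363]
t=17: [818, 818, 818, 818, 818, 818, 818, 818]
t=18: [527, 527, 527, 527, 527, 527, 527, 527]
t=19: [882, 882, 882, 882, 882, 882, 882, 882]
t=20: [368, 368, 368, 368, 368, 368, 368, 368]
t=21: [823, 823, 823, 823, 823, 823, 823, 823]
t=22: [515, 515, 515, 515, 515, 515, 515, 515]
t=23: [884, 884, 884, 884, 884, 884, 884, 884]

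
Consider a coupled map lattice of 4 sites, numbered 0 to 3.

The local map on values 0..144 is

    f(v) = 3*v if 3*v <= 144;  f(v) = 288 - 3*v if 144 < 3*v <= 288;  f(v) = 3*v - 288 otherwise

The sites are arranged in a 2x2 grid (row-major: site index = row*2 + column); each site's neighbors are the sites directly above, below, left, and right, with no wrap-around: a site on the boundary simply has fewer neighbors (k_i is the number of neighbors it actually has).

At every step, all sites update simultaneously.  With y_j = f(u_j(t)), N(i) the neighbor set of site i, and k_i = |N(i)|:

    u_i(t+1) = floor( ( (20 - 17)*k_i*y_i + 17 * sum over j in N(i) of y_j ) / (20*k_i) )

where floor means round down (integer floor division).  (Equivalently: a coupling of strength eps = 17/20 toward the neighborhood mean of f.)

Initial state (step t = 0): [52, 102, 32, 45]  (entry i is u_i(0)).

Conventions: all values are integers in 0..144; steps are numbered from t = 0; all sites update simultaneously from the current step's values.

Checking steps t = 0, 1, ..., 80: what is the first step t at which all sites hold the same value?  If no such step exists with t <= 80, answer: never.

Answer: never
Key observation: The state at step 12 reappears at step 14 — the system is in a cycle of period 2 from step 12 on.  No step 0..14 is synchronized, and the cycle repeats forever, so no step up to 80 (or ever) has all sites equal.

Derivation:
t=0: [52, 102, 32, 45]  (not all equal)
t=1: [68, 116, 127, 68]  (not all equal)
t=2: [77, 80, 85, 77]  (not all equal)
t=3: [42, 55, 53, 42]  (not all equal)
t=4: [126, 125, 126, 126]  (not all equal)
t=5: [88, 89, 90, 88]  (not all equal)
t=6: [20, 23, 23, 20]  (not all equal)
t=7: [67, 61, 61, 67]  (not all equal)
t=8: [102, 89, 89, 102]  (not all equal)
t=9: [20, 18, 18, 20]  (not all equal)
t=10: [54, 59, 59, 54]  (not all equal)
t=11: [113, 123, 123, 113]  (not all equal)
t=12: [76, 55, 55, 76]  (not all equal)
t=13: [113, 69, 69, 113]  (not all equal)
t=14: [76, 55, 55, 76]  (not all equal)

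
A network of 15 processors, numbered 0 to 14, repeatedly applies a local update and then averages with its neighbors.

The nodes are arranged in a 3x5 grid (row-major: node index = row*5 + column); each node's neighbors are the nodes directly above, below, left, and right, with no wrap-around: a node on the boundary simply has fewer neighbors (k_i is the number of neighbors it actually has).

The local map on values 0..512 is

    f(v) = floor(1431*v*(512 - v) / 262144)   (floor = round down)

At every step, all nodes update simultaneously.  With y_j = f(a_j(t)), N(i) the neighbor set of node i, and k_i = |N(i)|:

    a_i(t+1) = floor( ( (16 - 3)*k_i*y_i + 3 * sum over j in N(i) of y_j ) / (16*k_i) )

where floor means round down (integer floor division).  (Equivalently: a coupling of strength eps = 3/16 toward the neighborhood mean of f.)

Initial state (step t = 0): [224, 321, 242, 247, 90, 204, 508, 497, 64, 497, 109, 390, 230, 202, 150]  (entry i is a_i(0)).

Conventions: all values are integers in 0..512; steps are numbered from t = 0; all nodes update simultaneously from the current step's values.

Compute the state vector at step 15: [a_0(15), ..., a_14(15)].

Answer: [328, 329, 329, 330, 330, 328, 328, 329, 329, 330, 328, 328, 329, 329, 330]

Derivation:
t=0: [224, 321, 242, 247, 90, 204, 508, 497, 64, 497, 109, 390, 230, 202, 150]
t=1: [349, 316, 334, 335, 205, 315, 54, 73, 163, 73, 250, 248, 327, 327, 276]
t=2: [315, 322, 315, 323, 325, 324, 166, 192, 298, 204, 355, 341, 321, 330, 335]
t=3: [336, 332, 337, 334, 332, 329, 316, 334, 345, 340, 307, 317, 332, 328, 325]
t=4: [322, 326, 321, 323, 325, 329, 336, 324, 315, 319, 341, 336, 326, 328, 329]
t=5: [332, 330, 333, 333, 331, 327, 323, 331, 336, 335, 319, 322, 330, 329, 328]
t=6: [326, 327, 325, 324, 326, 330, 332, 326, 322, 323, 335, 332, 327, 327, 328]
t=7: [330, 329, 331, 331, 331, 326, 326, 330, 332, 332, 323, 326, 329, 330, 329]
t=8: [327, 328, 327, 326, 326, 330, 330, 327, 326, 326, 332, 330, 328, 327, 327]
t=9: [329, 329, 330, 330, 331, 327, 327, 329, 330, 330, 326, 327, 329, 330, 330]
t=10: [328, 328, 327, 327, 327, 329, 329, 328, 327, 327, 330, 329, 328, 327, 327]
t=11: [328, 329, 329, 330, 330, 328, 328, 329, 329, 330, 327, 328, 329, 329, 330]
t=12: [328, 328, 327, 327, 327, 329, 328, 328, 327, 327, 329, 329, 328, 327, 327]
t=13: [328, 329, 329, 330, 330, 328, 328, 329, 329, 330, 328, 328, 329, 329, 330]
t=14: [328, 328, 327, 327, 327, 329, 328, 328, 327, 327, 329, 328, 328, 327, 327]
t=15: [328, 329, 329, 330, 330, 328, 328, 329, 329, 330, 328, 328, 329, 329, 330]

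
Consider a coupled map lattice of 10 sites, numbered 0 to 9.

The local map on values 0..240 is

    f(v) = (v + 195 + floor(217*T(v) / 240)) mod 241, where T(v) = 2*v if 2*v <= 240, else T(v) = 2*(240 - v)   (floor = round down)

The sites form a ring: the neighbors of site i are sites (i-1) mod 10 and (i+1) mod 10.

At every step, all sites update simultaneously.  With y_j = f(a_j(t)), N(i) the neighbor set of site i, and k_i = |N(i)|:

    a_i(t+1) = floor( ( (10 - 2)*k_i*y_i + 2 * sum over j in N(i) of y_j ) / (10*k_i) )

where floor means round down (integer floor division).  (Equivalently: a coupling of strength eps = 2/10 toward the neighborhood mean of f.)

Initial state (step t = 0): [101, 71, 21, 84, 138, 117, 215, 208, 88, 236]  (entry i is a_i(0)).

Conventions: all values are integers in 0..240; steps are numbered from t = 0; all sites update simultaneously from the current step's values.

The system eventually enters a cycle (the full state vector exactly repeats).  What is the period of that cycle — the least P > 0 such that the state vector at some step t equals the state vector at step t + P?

Answer: 2
Key observation: The state at step 18, [214, 214, 214, 215, 215, 215, 215, 215, 215, 215], reappears at step 20 — and no state repeats earlier — so the cycle the system enters has period 2.

Derivation:
t=0: [101, 71, 21, 84, 138, 117, 215, 208, 88, 236]
t=1: [224, 147, 43, 155, 51, 57, 197, 216, 202, 201]
t=2: [190, 50, 64, 33, 91, 123, 215, 215, 223, 223]
t=3: [217, 111, 120, 71, 176, 79, 197, 213, 207, 209]
t=4: [193, 45, 57, 127, 36, 163, 221, 216, 219, 218]
t=5: [213, 98, 103, 52, 49, 38, 190, 212, 210, 212]
t=6: [216, 204, 34, 89, 88, 80, 214, 218, 217, 216]
t=7: [214, 204, 81, 187, 198, 184, 210, 211, 212, 212]
t=8: [215, 218, 190, 229, 229, 235, 220, 217, 216, 215]
t=9: [213, 213, 228, 205, 201, 199, 209, 211, 213, 213]
t=10: [215, 213, 206, 220, 224, 226, 219, 217, 215, 215]
t=11: [214, 215, 219, 210, 206, 205, 209, 212, 213, 214]
t=12: [214, 213, 211, 217, 220, 221, 219, 216, 215, 215]
t=13: [214, 215, 216, 212, 210, 209, 210, 212, 213, 214]
t=14: [214, 214, 213, 215, 217, 218, 217, 216, 215, 215]
t=15: [214, 215, 214, 213, 212, 211, 212, 213, 213, 214]
t=16: [214, 214, 214, 215, 216, 216, 216, 215, 215, 215]
t=17: [214, 215, 214, 214, 213, 213, 213, 213, 214, 214]
t=18: [214, 214, 214, 215, 215, 215, 215, 215, 215, 215]
t=19: [214, 215, 214, 214, 214, 214, 214, 214, 214, 214]
t=20: [214, 214, 214, 215, 215, 215, 215, 215, 215, 215]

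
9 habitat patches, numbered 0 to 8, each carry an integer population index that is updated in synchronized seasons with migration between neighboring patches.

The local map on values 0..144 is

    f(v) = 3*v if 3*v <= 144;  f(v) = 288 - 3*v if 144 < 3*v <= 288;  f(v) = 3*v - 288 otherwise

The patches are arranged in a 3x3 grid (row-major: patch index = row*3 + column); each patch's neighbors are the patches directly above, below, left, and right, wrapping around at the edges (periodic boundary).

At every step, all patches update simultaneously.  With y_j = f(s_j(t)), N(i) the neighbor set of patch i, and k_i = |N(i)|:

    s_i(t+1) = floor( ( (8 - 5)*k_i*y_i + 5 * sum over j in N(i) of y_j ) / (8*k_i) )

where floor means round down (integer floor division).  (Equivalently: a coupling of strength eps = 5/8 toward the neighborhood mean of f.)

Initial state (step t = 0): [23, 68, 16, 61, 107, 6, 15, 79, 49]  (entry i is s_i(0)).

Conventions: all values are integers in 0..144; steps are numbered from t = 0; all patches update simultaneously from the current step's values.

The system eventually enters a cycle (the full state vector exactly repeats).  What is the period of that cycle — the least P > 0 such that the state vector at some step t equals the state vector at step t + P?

Simulating step by step:
t=0: [23, 68, 16, 61, 107, 6, 15, 79, 49]
t=1: [69, 62, 66, 65, 52, 57, 74, 66, 78]
t=2: [85, 99, 89, 96, 112, 101, 74, 89, 76]
t=3: [27, 22, 26, 25, 25, 25, 42, 36, 41]
t=4: [84, 78, 83, 83, 78, 82, 107, 101, 106]
t=5: [39, 42, 39, 40, 43, 41, 31, 32, 31]
t=6: [115, 118, 115, 117, 121, 117, 101, 104, 101]
t=7: [52, 58, 52, 56, 61, 56, 30, 35, 30]
t=8: [120, 116, 120, 114, 111, 114, 103, 101, 103]
t=9: [59, 54, 59, 50, 45, 50, 33, 28, 33]
t=10: [115, 116, 115, 127, 126, 127, 104, 103, 104]
t=11: [57, 57, 57, 76, 75, 76, 39, 38, 39]
t=12: [108, 108, 108, 78, 78, 78, 107, 107, 107]
t=13: [38, 38, 38, 47, 47, 47, 36, 36, 36]
t=14: [117, 117, 117, 131, 131, 131, 114, 114, 114]
t=15: [68, 68, 68, 90, 90, 90, 63, 63, 63]
t=16: [76, 76, 76, 40, 40, 40, 84, 84, 84]
t=17: [65, 65, 65, 97, 97, 97, 52, 52, 52]
t=18: [85, 85, 85, 37, 37, 37, 105, 105, 105]
t=19: [44, 44, 44, 85, 85, 85, 41, 41, 41]
t=20: [115, 115, 115, 62, 62, 62, 110, 110, 110]
t=21: [61, 61, 61, 85, 85, 85, 53, 53, 53]
t=22: [97, 97, 97, 59, 59, 59, 110, 110, 110]
t=23: [25, 25, 25, 83, 83, 83, 46, 46, 46]
t=24: [79, 79, 79, 60, 60, 60, 112, 112, 112]
t=25: [59, 59, 59, 89, 89, 89, 57, 57, 57]
t=26: [97, 97, 97, 50, 50, 50, 101, 101, 101]
t=27: [25, 25, 25, 97, 97, 97, 32, 32, 32]
t=28: [67, 67, 67, 28, 28, 28, 78, 78, 78]
t=29: [81, 81, 81, 79, 79, 79, 63, 63, 63]
t=30: [54, 54, 54, 57, 57, 57, 83, 83, 83]
t=31: [111, 111, 111, 106, 106, 106, 64, 64, 64]
t=32: [50, 50, 50, 42, 42, 42, 77, 77, 77]
t=33: [123, 123, 123, 117, 117, 117, 80, 80, 80]
t=34: [73, 73, 73, 63, 63, 63, 55, 55, 55]
t=35: [82, 82, 82, 98, 98, 98, 110, 110, 110]
t=36: [36, 36, 36, 17, 17, 17, 36, 36, 36]
t=37: [99, 99, 99, 68, 68, 68, 99, 99, 99]
t=38: [20, 20, 20, 60, 60, 60, 20, 20, 20]
t=39: [67, 67, 67, 93, 93, 93, 67, 67, 67]
t=40: [74, 74, 74, 33, 33, 33, 74, 74, 74]
t=41: [71, 71, 71, 88, 88, 88, 71, 71, 71]
t=42: [67, 67, 67, 39, 39, 39, 67, 67, 67]
t=43: [91, 91, 91, 107, 107, 107, 91, 91, 91]
t=44: [17, 17, 17, 27, 27, 27, 17, 17, 17]
t=45: [55, 55, 55, 71, 71, 71, 55, 55, 55]
t=46: [115, 115, 115, 90, 90, 90, 115, 115, 115]
t=47: [50, 50, 50, 30, 30, 30, 50, 50, 50]
t=48: [130, 130, 130, 105, 105, 105, 130, 130, 130]
t=49: [90, 90, 90, 50, 50, 50, 90, 90, 90]
t=50: [36, 36, 36, 100, 100, 100, 36, 36, 36]
t=51: [93, 93, 93, 42, 42, 42, 93, 93, 93]
t=52: [27, 27, 27, 89, 89, 89, 27, 27, 27]
t=53: [71, 71, 71, 39, 39, 39, 71, 71, 71]
t=54: [81, 81, 81, 103, 103, 103, 81, 81, 81]
t=55: [41, 41, 41, 28, 28, 28, 41, 41, 41]
t=56: [116, 116, 116, 96, 96, 96, 116, 116, 116]
t=57: [50, 50, 50, 18, 18, 18, 50, 50, 50]
t=58: [124, 124, 124, 80, 80, 80, 124, 124, 124]
t=59: [78, 78, 78, 59, 59, 59, 78, 78, 78]
t=60: [62, 62, 62, 93, 93, 93, 62, 62, 62]
t=61: [87, 87, 87, 38, 38, 38, 87, 87, 87]
t=62: [40, 40, 40, 86, 86, 86, 40, 40, 40]
t=63: [105, 105, 105, 58, 58, 58, 105, 105, 105]
t=64: [40, 40, 40, 86, 86, 86, 40, 40, 40]

Answer: 2
Key observation: The state at step 62, [40, 40, 40, 86, 86, 86, 40, 40, 40], reappears at step 64 — and no state repeats earlier — so the cycle the system enters has period 2.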